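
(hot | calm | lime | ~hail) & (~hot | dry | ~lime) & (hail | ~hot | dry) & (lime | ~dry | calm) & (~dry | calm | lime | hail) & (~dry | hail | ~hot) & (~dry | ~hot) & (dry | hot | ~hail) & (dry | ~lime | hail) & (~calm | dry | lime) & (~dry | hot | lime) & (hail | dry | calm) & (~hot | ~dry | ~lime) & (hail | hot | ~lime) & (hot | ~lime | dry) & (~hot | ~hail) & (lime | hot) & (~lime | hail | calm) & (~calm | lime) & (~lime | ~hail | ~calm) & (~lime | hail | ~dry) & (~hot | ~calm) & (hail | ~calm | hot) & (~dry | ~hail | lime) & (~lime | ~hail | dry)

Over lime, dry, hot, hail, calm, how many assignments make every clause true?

1

There are 2^5 = 32 truth assignments over (lime, dry, hot, hail, calm).
Split on dry. With dry = 1, the clauses containing dry are satisfied and ~dry drops from the rest; 1 of the 2^4 = 16 assignments to the other variables satisfy what remains.
With dry = 0, by the same count on the reduced clause set, 0 assignments work.
Total: 1 + 0 = 1.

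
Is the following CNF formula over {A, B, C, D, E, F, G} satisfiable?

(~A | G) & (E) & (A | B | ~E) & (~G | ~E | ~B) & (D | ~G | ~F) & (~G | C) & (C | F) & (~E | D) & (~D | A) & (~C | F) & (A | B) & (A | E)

(E) alone gives E = 1.
(D) alone gives D = 1.
(A) alone gives A = 1.
(G) alone gives G = 1.
(~B) alone gives B = 0.
(C) alone gives C = 1.
(F) alone gives F = 1.
All clauses are satisfied.
A satisfying assignment: A=1, B=0, C=1, D=1, E=1, F=1, G=1.

Satisfiable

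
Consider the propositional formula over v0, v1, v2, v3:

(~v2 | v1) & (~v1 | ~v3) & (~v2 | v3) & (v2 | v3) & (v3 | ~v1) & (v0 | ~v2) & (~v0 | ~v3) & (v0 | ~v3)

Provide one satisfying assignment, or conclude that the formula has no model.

UNSATISFIABLE

Suppose v2 = 0.
From the singleton clause (v3), v3 = 1.
From the singleton clause (~v1), v1 = 0.
From the singleton clause (~v0), v0 = 0.
Now (v0) is unsatisfied and unit — conflict.
That branch fails; take v2 = 1 instead.
From the singleton clause (v1), v1 = 1.
From the singleton clause (~v3), v3 = 0.
Now (v3) is unsatisfied and unit — conflict.
Either choice for v2 ends in contradiction.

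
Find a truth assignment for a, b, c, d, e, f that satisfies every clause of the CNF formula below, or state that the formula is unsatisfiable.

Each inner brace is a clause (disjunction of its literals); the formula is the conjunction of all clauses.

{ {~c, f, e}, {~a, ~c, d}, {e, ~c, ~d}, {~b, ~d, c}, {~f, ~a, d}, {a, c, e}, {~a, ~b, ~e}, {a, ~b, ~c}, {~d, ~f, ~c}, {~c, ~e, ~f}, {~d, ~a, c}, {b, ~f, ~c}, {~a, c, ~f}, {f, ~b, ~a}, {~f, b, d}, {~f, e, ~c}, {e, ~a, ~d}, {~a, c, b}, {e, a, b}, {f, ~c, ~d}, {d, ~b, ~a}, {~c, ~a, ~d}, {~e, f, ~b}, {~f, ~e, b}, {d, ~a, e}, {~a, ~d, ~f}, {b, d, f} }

Suppose c = 0.
Suppose b = 1.
(~d) alone gives d = 0.
(~a) alone gives a = 0.
(e) alone gives e = 1.
(f) alone gives f = 1.
Every clause now holds.

a=0; b=1; c=0; d=0; e=1; f=1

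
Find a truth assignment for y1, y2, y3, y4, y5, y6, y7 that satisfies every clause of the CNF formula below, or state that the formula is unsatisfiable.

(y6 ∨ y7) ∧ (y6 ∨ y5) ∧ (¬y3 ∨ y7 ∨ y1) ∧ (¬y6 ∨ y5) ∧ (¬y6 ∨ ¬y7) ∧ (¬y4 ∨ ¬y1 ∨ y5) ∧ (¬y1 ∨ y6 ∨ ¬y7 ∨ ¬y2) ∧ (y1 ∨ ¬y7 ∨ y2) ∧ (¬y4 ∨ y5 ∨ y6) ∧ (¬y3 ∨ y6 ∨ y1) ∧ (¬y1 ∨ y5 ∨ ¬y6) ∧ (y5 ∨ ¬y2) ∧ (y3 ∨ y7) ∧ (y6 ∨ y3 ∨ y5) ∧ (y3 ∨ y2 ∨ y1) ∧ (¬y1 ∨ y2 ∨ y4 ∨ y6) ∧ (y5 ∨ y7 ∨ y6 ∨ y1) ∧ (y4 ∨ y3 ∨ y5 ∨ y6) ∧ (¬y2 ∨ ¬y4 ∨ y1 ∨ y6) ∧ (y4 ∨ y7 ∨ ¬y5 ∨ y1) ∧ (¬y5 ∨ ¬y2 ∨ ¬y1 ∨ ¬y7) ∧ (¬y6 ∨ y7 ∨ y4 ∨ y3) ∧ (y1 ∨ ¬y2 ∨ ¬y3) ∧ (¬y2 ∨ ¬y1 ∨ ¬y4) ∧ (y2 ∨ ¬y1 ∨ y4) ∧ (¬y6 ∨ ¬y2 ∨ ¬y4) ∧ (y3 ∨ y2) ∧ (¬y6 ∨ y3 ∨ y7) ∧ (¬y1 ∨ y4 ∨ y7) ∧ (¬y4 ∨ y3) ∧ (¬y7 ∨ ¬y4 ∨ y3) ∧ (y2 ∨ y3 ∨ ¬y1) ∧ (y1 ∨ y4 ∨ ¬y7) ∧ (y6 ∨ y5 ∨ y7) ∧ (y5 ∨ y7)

y1: True,  y2: False,  y3: True,  y4: True,  y5: True,  y6: False,  y7: True

Case y6 = False:
The clause (y7) is unit, so y7 = True.
The clause (y5) is unit, so y5 = True.
Case y1 = True:
The clause (¬y2) is unit, so y2 = False.
The clause (y4) is unit, so y4 = True.
The clause (y3) is unit, so y3 = True.
All clauses are satisfied.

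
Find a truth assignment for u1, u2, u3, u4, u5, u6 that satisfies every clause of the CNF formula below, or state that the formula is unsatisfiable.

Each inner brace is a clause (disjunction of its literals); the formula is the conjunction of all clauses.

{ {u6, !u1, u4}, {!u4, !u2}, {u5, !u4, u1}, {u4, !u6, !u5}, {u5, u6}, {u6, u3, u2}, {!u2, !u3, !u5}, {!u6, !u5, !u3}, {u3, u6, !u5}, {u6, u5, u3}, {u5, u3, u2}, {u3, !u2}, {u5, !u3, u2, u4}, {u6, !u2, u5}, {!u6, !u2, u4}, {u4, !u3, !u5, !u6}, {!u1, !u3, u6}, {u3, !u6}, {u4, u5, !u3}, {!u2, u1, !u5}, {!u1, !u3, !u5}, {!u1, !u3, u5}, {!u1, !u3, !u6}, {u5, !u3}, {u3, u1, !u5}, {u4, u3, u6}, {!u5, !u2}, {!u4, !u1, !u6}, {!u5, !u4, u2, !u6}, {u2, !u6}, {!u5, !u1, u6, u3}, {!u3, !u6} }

Case u4 = true:
The clause (!u2) is unit, so u2 = false.
The clause (!u6) is unit, so u6 = false.
The clause (u5) is unit, so u5 = true.
The clause (u3) is unit, so u3 = true.
The clause (!u1) is unit, so u1 = false.
All clauses are satisfied.

u1 ↦ false; u2 ↦ false; u3 ↦ true; u4 ↦ true; u5 ↦ true; u6 ↦ false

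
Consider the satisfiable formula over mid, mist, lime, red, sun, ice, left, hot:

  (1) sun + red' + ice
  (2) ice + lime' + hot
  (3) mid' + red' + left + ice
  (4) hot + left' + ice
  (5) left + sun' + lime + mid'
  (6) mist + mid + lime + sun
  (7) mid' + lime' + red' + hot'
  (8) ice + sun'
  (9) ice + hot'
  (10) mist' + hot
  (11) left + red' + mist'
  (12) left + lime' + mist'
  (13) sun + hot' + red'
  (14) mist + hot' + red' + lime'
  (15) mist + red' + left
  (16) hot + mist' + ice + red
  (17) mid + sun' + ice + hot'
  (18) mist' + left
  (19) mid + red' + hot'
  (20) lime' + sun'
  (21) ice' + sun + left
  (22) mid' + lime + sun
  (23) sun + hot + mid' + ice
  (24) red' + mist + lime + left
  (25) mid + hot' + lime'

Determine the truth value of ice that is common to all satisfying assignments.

True

Suppose ice = 0.
From the singleton clause (sun'), sun = 0.
From the singleton clause (red'), red = 0.
From the singleton clause (hot'), hot = 0.
From the singleton clause (lime'), lime = 0.
From the singleton clause (left'), left = 0.
From the singleton clause (mist'), mist = 0.
From the singleton clause (mid), mid = 1.
Now (mid') is unsatisfied and unit — conflict.
So every satisfying assignment has ice = True.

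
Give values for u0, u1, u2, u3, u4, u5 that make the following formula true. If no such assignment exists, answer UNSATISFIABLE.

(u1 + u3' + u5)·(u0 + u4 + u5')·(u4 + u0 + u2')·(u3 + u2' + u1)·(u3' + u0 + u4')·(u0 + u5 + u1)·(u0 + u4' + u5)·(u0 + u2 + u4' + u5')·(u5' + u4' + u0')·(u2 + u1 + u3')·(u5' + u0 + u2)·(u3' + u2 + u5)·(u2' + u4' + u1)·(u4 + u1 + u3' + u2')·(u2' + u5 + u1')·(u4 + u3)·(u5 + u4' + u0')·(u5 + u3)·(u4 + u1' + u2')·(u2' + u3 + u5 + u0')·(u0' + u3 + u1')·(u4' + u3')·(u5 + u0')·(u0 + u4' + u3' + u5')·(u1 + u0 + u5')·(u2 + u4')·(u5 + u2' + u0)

u0 ↦ 0; u1 ↦ 1; u2 ↦ 1; u3 ↦ 0; u4 ↦ 1; u5 ↦ 1

Try u4 = 1.
The clause (u3') is unit, so u3 = 0.
The clause (u5) is unit, so u5 = 1.
The clause (u0') is unit, so u0 = 0.
The clause (u2) is unit, so u2 = 1.
The clause (u1) is unit, so u1 = 1.
This assignment satisfies each clause.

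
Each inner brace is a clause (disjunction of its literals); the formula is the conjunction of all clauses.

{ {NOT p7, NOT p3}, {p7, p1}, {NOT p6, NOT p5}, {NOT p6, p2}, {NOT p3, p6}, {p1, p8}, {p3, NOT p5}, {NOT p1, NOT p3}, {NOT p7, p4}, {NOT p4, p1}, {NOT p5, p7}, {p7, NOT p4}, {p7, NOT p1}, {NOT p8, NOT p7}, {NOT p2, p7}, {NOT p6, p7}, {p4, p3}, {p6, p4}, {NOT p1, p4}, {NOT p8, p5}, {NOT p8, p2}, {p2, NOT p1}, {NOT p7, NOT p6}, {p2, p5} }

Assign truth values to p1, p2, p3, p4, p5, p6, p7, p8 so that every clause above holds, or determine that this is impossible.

Case p7 = true:
Unit clause (NOT p3) forces p3 = false.
Unit clause (NOT p5) forces p5 = false.
Unit clause (p4) forces p4 = true.
Unit clause (p1) forces p1 = true.
Unit clause (NOT p8) forces p8 = false.
Unit clause (p2) forces p2 = true.
Unit clause (NOT p6) forces p6 = false.
This assignment satisfies each clause.

p1: true, p2: true, p3: false, p4: true, p5: false, p6: false, p7: true, p8: false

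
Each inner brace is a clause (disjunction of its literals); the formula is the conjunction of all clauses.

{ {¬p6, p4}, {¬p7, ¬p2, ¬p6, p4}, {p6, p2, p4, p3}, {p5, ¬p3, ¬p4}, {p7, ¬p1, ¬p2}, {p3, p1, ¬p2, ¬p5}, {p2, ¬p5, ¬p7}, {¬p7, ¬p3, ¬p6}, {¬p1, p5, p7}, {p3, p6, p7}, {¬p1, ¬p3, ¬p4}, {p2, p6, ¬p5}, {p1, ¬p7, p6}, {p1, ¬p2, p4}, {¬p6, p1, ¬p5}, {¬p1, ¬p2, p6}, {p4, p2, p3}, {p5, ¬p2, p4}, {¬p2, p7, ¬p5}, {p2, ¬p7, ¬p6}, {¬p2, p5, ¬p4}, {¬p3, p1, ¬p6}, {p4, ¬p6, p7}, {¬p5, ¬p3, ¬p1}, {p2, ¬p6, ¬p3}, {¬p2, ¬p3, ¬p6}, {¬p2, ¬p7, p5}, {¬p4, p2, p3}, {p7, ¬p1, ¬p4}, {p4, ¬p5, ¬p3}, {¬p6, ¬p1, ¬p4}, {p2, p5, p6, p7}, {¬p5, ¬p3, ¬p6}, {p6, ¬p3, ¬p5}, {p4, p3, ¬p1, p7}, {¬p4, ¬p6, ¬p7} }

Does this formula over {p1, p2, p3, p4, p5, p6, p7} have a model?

Case p6 = False:
Case p3 = True:
Unit clause (¬p5) forces p5 = False.
Unit clause (¬p4) forces p4 = False.
Unit clause (¬p2) forces p2 = False.
Unit clause (p7) forces p7 = True.
Unit clause (p1) forces p1 = True.
All clauses are satisfied.
A satisfying assignment: p1: True, p2: False, p3: True, p4: False, p5: False, p6: False, p7: True.

Yes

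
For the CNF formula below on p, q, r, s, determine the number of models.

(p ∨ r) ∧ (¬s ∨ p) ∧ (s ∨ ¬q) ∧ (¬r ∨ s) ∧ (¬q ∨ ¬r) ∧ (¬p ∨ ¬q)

3

There are 2^4 = 16 truth assignments over (p, q, r, s).
Check each against the 6 clauses (columns in the order p, q, r, s):
  F F F F  ✗ fails (p ∨ r)
  F F F T  ✗ fails (p ∨ r)
  F F T F  ✗ fails (¬r ∨ s)
  F F T T  ✗ fails (¬s ∨ p)
  F T F F  ✗ fails (p ∨ r)
  F T F T  ✗ fails (p ∨ r)
  F T T F  ✗ fails (s ∨ ¬q)
  F T T T  ✗ fails (¬s ∨ p)
  T F F F  ✓ satisfies all
  T F F T  ✓ satisfies all
  T F T F  ✗ fails (¬r ∨ s)
  T F T T  ✓ satisfies all
  T T F F  ✗ fails (s ∨ ¬q)
  T T F T  ✗ fails (¬p ∨ ¬q)
  T T T F  ✗ fails (s ∨ ¬q)
  T T T T  ✗ fails (¬q ∨ ¬r)
3 of the 16 rows are models.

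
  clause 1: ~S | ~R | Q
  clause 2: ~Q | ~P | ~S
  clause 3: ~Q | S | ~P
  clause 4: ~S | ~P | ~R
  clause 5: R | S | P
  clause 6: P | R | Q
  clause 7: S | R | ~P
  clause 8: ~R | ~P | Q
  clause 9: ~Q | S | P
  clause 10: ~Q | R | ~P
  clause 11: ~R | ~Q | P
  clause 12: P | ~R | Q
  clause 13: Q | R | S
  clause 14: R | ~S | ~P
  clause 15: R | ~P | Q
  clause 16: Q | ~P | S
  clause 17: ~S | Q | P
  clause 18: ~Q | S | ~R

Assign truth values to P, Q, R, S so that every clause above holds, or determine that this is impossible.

P ↦ 0, Q ↦ 1, R ↦ 0, S ↦ 1

Suppose S = 1.
Suppose R = 0.
From the singleton clause (~P), P = 0.
From the singleton clause (Q), Q = 1.
Every clause now holds.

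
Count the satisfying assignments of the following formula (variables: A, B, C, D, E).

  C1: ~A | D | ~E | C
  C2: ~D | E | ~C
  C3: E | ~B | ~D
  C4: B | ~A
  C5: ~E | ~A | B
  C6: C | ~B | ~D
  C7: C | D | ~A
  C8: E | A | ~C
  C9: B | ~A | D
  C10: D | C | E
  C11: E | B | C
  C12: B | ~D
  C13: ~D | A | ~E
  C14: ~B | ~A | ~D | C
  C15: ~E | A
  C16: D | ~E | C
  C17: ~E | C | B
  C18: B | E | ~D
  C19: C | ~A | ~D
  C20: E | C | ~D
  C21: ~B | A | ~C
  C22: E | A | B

There are 2^5 = 32 truth assignments over (A, B, C, D, E).
Split on B. With B = 1, the clauses containing B are satisfied and ~B drops from the rest; 3 of the 2^4 = 16 assignments to the other variables satisfy what remains.
With B = 0, by the same count on the reduced clause set, 0 assignments work.
Total: 3 + 0 = 3.

3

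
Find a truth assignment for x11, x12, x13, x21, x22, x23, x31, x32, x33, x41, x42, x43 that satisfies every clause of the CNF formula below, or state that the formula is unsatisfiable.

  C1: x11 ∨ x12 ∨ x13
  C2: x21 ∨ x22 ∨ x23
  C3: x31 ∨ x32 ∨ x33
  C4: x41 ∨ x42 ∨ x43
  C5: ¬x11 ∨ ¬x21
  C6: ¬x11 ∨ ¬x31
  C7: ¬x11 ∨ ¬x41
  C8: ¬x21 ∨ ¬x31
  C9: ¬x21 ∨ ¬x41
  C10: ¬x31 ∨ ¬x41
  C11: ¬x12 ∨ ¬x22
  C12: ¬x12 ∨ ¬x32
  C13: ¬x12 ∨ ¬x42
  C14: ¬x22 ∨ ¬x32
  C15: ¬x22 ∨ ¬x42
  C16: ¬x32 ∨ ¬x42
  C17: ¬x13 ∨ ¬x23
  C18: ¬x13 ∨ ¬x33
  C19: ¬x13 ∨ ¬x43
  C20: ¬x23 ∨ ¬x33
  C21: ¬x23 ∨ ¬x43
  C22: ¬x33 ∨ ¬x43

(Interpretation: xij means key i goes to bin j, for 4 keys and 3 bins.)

UNSATISFIABLE

Branch on x11: set x11 = False.
Branch on x12: set x12 = True.
Unit clause (¬x22) forces x22 = False.
Unit clause (¬x32) forces x32 = False.
Unit clause (¬x42) forces x42 = False.
Branch on x21: set x21 = True.
Unit clause (¬x31) forces x31 = False.
Unit clause (x33) forces x33 = True.
Unit clause (¬x41) forces x41 = False.
Unit clause (x43) forces x43 = True.
That conflicts with the unit clause (¬x43).
So x21 must be the other value — set x21 = False.
Unit clause (x23) forces x23 = True.
Unit clause (¬x13) forces x13 = False.
Unit clause (¬x33) forces x33 = False.
Unit clause (x31) forces x31 = True.
Unit clause (¬x41) forces x41 = False.
Unit clause (x43) forces x43 = True.
That conflicts with the unit clause (¬x43).
Both values of x21 lead to a conflict.
So x12 must be the other value — set x12 = False.
Unit clause (x13) forces x13 = True.
Unit clause (¬x23) forces x23 = False.
Unit clause (¬x33) forces x33 = False.
Unit clause (¬x43) forces x43 = False.
Branch on x21: set x21 = True.
Unit clause (¬x31) forces x31 = False.
Unit clause (x32) forces x32 = True.
Unit clause (¬x41) forces x41 = False.
Unit clause (x42) forces x42 = True.
That conflicts with the unit clause (¬x42).
So x21 must be the other value — set x21 = False.
Unit clause (x22) forces x22 = True.
Unit clause (¬x32) forces x32 = False.
Unit clause (x31) forces x31 = True.
Unit clause (¬x41) forces x41 = False.
Unit clause (x42) forces x42 = True.
That conflicts with the unit clause (¬x42).
Both values of x21 lead to a conflict.
Both values of x12 lead to a conflict.
So x11 must be the other value — set x11 = True.
Unit clause (¬x21) forces x21 = False.
Unit clause (¬x31) forces x31 = False.
Unit clause (¬x41) forces x41 = False.
Branch on x22: set x22 = True.
Unit clause (¬x12) forces x12 = False.
Unit clause (¬x32) forces x32 = False.
Unit clause (x33) forces x33 = True.
Unit clause (¬x42) forces x42 = False.
Unit clause (x43) forces x43 = True.
That conflicts with the unit clause (¬x43).
So x22 must be the other value — set x22 = False.
Unit clause (x23) forces x23 = True.
Unit clause (¬x13) forces x13 = False.
Unit clause (¬x33) forces x33 = False.
Unit clause (x32) forces x32 = True.
Unit clause (¬x12) forces x12 = False.
Unit clause (¬x42) forces x42 = False.
Unit clause (x43) forces x43 = True.
That conflicts with the unit clause (¬x43).
Both values of x22 lead to a conflict.
Both values of x11 lead to a conflict.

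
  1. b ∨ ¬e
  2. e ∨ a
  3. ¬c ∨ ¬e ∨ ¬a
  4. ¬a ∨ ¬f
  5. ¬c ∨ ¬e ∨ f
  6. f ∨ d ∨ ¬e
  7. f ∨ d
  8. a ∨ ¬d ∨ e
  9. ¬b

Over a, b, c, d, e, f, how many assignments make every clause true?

2

There are 2^6 = 64 truth assignments over (a, b, c, d, e, f).
Split on e. With e = True, the clauses containing e are satisfied and ¬e drops from the rest; 0 of the 2^5 = 32 assignments to the other variables satisfy what remains.
With e = False, by the same count on the reduced clause set, 2 assignments work.
(One model: a=T, b=F, c=F, d=T, e=F, f=F.)
Total: 0 + 2 = 2.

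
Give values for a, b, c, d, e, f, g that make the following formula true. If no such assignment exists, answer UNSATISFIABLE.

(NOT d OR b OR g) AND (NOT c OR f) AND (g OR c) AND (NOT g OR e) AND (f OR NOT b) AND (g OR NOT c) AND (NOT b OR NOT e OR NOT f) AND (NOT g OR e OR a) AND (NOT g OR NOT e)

UNSATISFIABLE

Branch on c: set c = false.
(g) alone gives g = true.
(e) alone gives e = true.
That conflicts with the unit clause (NOT e).
That branch fails; take c = true instead.
(f) alone gives f = true.
(g) alone gives g = true.
(e) alone gives e = true.
That conflicts with the unit clause (NOT e).
Either choice for c ends in contradiction.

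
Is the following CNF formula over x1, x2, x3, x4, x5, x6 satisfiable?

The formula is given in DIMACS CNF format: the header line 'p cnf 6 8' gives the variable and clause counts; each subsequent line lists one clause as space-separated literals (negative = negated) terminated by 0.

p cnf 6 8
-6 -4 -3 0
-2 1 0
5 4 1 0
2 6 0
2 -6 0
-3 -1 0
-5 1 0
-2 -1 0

Try x2 = False.
(x6) alone gives x6 = True.
But (¬x6) is also a unit clause — contradiction.
That branch fails; take x2 = True instead.
(x1) alone gives x1 = True.
But (¬x1) is also a unit clause — contradiction.
Either choice for x2 ends in contradiction.
No assignment satisfies every clause.

Unsatisfiable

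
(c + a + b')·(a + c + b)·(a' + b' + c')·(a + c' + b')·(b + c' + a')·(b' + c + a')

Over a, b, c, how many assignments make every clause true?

There are 2^3 = 8 truth assignments over (a, b, c).
Check each against the 6 clauses (columns in the order a, b, c):
  F F F  ✗ fails (a + c + b)
  F F T  ✓ satisfies all
  F T F  ✗ fails (c + a + b')
  F T T  ✗ fails (a + c' + b')
  T F F  ✓ satisfies all
  T F T  ✗ fails (b + c' + a')
  T T F  ✗ fails (b' + c + a')
  T T T  ✗ fails (a' + b' + c')
2 of the 8 rows are models.

2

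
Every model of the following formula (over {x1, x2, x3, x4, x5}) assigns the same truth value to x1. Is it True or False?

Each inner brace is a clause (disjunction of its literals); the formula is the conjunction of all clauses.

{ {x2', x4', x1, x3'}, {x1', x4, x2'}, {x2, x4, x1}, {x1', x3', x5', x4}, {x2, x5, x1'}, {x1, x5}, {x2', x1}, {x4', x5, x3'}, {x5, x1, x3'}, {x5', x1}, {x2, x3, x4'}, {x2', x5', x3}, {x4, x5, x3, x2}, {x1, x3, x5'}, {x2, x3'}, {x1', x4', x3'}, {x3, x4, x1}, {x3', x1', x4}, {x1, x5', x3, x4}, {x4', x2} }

Suppose x1 = 0.
The clause (x5) is unit, so x5 = 1.
Now (x5') is unsatisfied and unit — conflict.
So every satisfying assignment has x1 = True.

True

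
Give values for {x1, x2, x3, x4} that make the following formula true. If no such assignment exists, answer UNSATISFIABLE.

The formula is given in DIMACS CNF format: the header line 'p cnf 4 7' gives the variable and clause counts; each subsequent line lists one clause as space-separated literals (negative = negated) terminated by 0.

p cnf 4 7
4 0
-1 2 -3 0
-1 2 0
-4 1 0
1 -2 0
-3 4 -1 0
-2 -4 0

The clause (x4) is unit, so x4 = True.
The clause (x1) is unit, so x1 = True.
The clause (x2) is unit, so x2 = True.
Now (¬x2) is unsatisfied and unit — conflict.

UNSATISFIABLE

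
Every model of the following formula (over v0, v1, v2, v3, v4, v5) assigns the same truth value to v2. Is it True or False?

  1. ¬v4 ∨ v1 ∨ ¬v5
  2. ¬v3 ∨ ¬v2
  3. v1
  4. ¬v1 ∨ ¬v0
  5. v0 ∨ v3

Suppose v2 = True.
The clause (¬v3) is unit, so v3 = False.
The clause (v1) is unit, so v1 = True.
The clause (¬v0) is unit, so v0 = False.
Now (v0) is unsatisfied and unit — conflict.
So every satisfying assignment has v2 = False.

False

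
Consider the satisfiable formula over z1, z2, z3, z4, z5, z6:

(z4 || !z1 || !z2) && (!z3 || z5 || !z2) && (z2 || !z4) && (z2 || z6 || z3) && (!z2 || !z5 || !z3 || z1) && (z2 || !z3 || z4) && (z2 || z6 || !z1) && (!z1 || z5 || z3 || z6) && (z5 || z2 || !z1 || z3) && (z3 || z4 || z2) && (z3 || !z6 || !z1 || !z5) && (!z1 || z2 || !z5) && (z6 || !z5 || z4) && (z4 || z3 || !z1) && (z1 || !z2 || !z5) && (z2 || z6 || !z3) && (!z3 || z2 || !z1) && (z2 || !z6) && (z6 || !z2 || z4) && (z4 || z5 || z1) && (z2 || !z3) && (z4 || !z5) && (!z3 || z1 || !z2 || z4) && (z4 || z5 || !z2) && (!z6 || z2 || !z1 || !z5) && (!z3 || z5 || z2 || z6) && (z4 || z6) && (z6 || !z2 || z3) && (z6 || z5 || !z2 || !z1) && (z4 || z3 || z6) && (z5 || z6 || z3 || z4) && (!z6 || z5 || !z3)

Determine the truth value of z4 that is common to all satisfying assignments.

True

Suppose z4 = false.
The clause (!z5) is unit, so z5 = false.
The clause (z1) is unit, so z1 = true.
The clause (!z2) is unit, so z2 = false.
The clause (!z3) is unit, so z3 = false.
That conflicts with the unit clause (z3).
So every satisfying assignment has z4 = True.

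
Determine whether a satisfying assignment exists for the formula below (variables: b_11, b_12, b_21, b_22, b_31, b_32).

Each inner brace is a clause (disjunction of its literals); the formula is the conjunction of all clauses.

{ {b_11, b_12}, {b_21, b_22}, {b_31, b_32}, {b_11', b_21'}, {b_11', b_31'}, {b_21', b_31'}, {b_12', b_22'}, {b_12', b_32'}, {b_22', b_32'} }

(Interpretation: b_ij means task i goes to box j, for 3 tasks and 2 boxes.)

Suppose b_11 = 1.
The clause (b_21') is unit, so b_21 = 0.
The clause (b_22) is unit, so b_22 = 1.
The clause (b_31') is unit, so b_31 = 0.
The clause (b_32) is unit, so b_32 = 1.
That conflicts with the unit clause (b_32').
So b_11 must be the other value — set b_11 = 0.
The clause (b_12) is unit, so b_12 = 1.
The clause (b_22') is unit, so b_22 = 0.
The clause (b_21) is unit, so b_21 = 1.
The clause (b_31') is unit, so b_31 = 0.
The clause (b_32) is unit, so b_32 = 1.
That conflicts with the unit clause (b_32').
Either choice for b_11 ends in contradiction.
No assignment satisfies every clause.

No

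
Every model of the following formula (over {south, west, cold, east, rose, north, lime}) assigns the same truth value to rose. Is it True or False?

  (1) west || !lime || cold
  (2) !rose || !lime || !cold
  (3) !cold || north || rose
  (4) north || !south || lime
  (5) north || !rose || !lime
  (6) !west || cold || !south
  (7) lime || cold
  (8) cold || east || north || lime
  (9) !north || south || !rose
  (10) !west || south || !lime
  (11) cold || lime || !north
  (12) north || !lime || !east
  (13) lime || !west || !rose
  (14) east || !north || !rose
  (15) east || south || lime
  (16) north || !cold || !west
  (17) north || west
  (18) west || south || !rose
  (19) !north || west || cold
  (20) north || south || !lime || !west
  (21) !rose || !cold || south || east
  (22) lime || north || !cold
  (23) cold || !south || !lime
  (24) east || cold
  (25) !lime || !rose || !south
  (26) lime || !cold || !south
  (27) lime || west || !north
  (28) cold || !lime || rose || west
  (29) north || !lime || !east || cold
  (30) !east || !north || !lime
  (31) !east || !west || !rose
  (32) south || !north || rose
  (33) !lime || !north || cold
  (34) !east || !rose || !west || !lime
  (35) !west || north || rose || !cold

False

Suppose rose = true.
Case lime = false:
(cold) alone gives cold = true.
(!west) alone gives west = false.
(north) alone gives north = true.
That conflicts with the unit clause (!north).
So lime must be the other value — set lime = true.
(!cold) alone gives cold = false.
(west) alone gives west = true.
(north) alone gives north = true.
That conflicts with the unit clause (!north).
Both values of lime lead to a conflict.
So every satisfying assignment has rose = False.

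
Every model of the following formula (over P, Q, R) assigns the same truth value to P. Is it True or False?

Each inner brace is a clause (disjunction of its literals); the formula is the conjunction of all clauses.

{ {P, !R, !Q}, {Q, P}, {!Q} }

Suppose P = false.
Unit clause (Q) forces Q = true.
Now (!Q) is unsatisfied and unit — conflict.
So every satisfying assignment has P = True.

True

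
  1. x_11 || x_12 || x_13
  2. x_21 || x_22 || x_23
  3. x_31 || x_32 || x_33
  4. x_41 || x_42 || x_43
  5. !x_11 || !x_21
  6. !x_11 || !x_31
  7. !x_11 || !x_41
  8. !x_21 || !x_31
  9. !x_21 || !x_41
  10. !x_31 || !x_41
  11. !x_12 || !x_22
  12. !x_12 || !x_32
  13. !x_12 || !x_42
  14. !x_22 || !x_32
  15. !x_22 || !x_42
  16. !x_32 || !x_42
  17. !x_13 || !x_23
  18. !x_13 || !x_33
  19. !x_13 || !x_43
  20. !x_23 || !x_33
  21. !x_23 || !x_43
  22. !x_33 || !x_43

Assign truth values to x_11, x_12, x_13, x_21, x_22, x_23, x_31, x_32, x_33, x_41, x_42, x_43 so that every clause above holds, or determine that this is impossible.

UNSATISFIABLE

Suppose x_11 = false.
Suppose x_12 = true.
The clause (!x_22) is unit, so x_22 = false.
The clause (!x_32) is unit, so x_32 = false.
The clause (!x_42) is unit, so x_42 = false.
Suppose x_21 = true.
The clause (!x_31) is unit, so x_31 = false.
The clause (x_33) is unit, so x_33 = true.
The clause (!x_41) is unit, so x_41 = false.
The clause (x_43) is unit, so x_43 = true.
Now (!x_43) is unsatisfied and unit — conflict.
Backtrack on x_21: now try x_21 = false.
The clause (x_23) is unit, so x_23 = true.
The clause (!x_13) is unit, so x_13 = false.
The clause (!x_33) is unit, so x_33 = false.
The clause (x_31) is unit, so x_31 = true.
The clause (!x_41) is unit, so x_41 = false.
The clause (x_43) is unit, so x_43 = true.
Now (!x_43) is unsatisfied and unit — conflict.
Either choice for x_21 ends in contradiction.
Backtrack on x_12: now try x_12 = false.
The clause (x_13) is unit, so x_13 = true.
The clause (!x_23) is unit, so x_23 = false.
The clause (!x_33) is unit, so x_33 = false.
The clause (!x_43) is unit, so x_43 = false.
Suppose x_21 = true.
The clause (!x_31) is unit, so x_31 = false.
The clause (x_32) is unit, so x_32 = true.
The clause (!x_41) is unit, so x_41 = false.
The clause (x_42) is unit, so x_42 = true.
Now (!x_42) is unsatisfied and unit — conflict.
Backtrack on x_21: now try x_21 = false.
The clause (x_22) is unit, so x_22 = true.
The clause (!x_32) is unit, so x_32 = false.
The clause (x_31) is unit, so x_31 = true.
The clause (!x_41) is unit, so x_41 = false.
The clause (x_42) is unit, so x_42 = true.
Now (!x_42) is unsatisfied and unit — conflict.
Either choice for x_21 ends in contradiction.
Either choice for x_12 ends in contradiction.
Backtrack on x_11: now try x_11 = true.
The clause (!x_21) is unit, so x_21 = false.
The clause (!x_31) is unit, so x_31 = false.
The clause (!x_41) is unit, so x_41 = false.
Suppose x_22 = true.
The clause (!x_12) is unit, so x_12 = false.
The clause (!x_32) is unit, so x_32 = false.
The clause (x_33) is unit, so x_33 = true.
The clause (!x_42) is unit, so x_42 = false.
The clause (x_43) is unit, so x_43 = true.
Now (!x_43) is unsatisfied and unit — conflict.
Backtrack on x_22: now try x_22 = false.
The clause (x_23) is unit, so x_23 = true.
The clause (!x_13) is unit, so x_13 = false.
The clause (!x_33) is unit, so x_33 = false.
The clause (x_32) is unit, so x_32 = true.
The clause (!x_12) is unit, so x_12 = false.
The clause (!x_42) is unit, so x_42 = false.
The clause (x_43) is unit, so x_43 = true.
Now (!x_43) is unsatisfied and unit — conflict.
Either choice for x_22 ends in contradiction.
Either choice for x_11 ends in contradiction.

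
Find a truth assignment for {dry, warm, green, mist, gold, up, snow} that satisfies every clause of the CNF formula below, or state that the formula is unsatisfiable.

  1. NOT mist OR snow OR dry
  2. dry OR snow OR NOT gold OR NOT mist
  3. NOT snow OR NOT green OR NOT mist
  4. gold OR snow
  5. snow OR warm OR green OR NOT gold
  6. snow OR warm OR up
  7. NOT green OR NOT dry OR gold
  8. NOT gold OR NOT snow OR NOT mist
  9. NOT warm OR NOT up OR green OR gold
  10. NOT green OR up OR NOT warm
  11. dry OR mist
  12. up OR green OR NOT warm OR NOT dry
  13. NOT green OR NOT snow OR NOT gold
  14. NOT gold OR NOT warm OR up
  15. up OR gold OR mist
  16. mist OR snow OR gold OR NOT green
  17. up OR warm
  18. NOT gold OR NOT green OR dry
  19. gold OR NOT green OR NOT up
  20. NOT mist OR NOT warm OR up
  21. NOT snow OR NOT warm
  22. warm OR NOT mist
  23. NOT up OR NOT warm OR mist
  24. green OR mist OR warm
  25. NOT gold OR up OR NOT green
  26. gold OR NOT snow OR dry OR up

Suppose gold = true.
Suppose snow = false.
Suppose mist = true.
(dry) alone gives dry = true.
(warm) alone gives warm = true.
(up) alone gives up = true.
No clause remains; green is free.

dry ↦ true, warm ↦ true, green ↦ true, mist ↦ true, gold ↦ true, up ↦ true, snow ↦ false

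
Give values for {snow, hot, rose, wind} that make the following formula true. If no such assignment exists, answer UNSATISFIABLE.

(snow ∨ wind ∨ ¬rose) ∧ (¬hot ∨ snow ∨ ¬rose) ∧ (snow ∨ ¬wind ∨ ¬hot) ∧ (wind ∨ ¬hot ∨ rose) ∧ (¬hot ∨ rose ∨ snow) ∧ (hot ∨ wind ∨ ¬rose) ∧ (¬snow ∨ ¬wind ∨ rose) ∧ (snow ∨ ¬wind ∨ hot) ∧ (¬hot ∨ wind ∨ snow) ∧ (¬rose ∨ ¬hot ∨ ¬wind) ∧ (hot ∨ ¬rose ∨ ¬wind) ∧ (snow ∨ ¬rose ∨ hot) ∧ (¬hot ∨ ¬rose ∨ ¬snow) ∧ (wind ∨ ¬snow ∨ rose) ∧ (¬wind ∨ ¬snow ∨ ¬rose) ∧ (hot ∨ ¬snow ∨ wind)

snow=False; hot=False; rose=False; wind=False

Try snow = False.
Try wind = False.
(¬rose) alone gives rose = False.
(¬hot) alone gives hot = False.
Every clause now holds.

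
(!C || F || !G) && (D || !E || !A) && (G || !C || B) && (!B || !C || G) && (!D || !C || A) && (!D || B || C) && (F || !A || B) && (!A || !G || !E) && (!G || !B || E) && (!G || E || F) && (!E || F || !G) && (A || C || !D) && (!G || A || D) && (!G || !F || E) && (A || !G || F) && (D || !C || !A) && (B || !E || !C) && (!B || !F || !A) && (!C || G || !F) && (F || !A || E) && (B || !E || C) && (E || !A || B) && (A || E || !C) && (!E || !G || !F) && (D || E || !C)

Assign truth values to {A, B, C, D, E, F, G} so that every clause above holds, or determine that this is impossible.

A: true,  B: true,  C: false,  D: true,  E: true,  F: false,  G: false

Try C = false.
Try D = true.
From the singleton clause (B), B = true.
From the singleton clause (A), A = true.
From the singleton clause (!F), F = false.
From the singleton clause (E), E = true.
From the singleton clause (!G), G = false.
Every clause now holds.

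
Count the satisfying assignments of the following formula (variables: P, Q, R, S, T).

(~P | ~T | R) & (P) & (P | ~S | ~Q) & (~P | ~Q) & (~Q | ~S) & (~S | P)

There are 2^5 = 32 truth assignments over (P, Q, R, S, T).
Split on R. With R = 1, the clauses containing R are satisfied and ~R drops from the rest; 4 of the 2^4 = 16 assignments to the other variables satisfy what remains.
With R = 0, by the same count on the reduced clause set, 2 assignments work.
Total: 4 + 2 = 6.

6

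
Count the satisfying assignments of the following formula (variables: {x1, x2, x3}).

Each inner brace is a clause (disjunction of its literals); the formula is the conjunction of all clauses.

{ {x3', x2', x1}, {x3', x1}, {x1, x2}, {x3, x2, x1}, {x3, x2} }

4

There are 2^3 = 8 truth assignments over (x1, x2, x3).
Check each against the 5 clauses (columns in the order x1, x2, x3):
  F F F  ✗ fails (x1 + x2)
  F F T  ✗ fails (x3' + x1)
  F T F  ✓ satisfies all
  F T T  ✗ fails (x3' + x2' + x1)
  T F F  ✗ fails (x3 + x2)
  T F T  ✓ satisfies all
  T T F  ✓ satisfies all
  T T T  ✓ satisfies all
4 of the 8 rows are models.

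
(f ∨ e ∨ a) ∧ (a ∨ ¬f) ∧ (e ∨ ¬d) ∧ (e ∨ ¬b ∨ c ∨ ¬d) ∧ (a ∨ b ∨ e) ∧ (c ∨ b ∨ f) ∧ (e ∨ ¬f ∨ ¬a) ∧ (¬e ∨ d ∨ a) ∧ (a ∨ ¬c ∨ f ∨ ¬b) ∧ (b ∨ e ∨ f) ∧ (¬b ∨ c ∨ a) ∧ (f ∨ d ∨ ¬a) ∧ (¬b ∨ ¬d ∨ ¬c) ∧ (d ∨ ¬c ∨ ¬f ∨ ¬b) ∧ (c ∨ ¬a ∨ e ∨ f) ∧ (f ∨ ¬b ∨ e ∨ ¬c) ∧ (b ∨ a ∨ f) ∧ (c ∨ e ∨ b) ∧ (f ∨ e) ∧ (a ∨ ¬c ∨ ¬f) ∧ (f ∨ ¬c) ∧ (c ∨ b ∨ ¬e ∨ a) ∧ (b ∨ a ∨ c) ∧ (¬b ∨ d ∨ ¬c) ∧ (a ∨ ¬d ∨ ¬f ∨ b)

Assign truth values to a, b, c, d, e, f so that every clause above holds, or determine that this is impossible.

Try a = True.
Try e = True.
Try f = True.
Try b = False.
Every clause is now satisfied; c, d are unconstrained.

a=True; b=False; c=False; d=True; e=True; f=True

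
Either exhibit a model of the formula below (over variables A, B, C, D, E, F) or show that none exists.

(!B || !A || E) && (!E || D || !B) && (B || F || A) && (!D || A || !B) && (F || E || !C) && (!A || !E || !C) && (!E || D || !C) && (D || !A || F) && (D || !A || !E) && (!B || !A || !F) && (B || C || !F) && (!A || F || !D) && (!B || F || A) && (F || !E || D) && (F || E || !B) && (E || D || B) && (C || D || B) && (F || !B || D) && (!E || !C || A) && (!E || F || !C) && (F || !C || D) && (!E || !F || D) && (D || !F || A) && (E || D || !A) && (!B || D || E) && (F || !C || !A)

A: false,  B: false,  C: true,  D: true,  E: false,  F: true

Branch on B: set B = false.
Branch on F: set F = true.
From the singleton clause (C), C = true.
Branch on A: set A = false.
From the singleton clause (!E), E = false.
From the singleton clause (D), D = true.
This assignment satisfies each clause.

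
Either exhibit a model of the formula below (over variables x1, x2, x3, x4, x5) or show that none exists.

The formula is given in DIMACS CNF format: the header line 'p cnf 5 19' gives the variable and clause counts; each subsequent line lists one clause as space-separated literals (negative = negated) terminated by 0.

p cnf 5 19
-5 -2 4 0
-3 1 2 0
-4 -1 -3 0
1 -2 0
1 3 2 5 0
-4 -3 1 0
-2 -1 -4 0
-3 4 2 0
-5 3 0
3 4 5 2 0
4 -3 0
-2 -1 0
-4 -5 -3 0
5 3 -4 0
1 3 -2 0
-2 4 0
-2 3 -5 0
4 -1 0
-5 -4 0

UNSATISFIABLE

Try x1 = True.
The clause (¬x2) is unit, so x2 = False.
The clause (x4) is unit, so x4 = True.
The clause (¬x3) is unit, so x3 = False.
The clause (¬x5) is unit, so x5 = False.
But (x5) is also a unit clause — contradiction.
So x1 must be the other value — set x1 = False.
The clause (¬x2) is unit, so x2 = False.
The clause (¬x3) is unit, so x3 = False.
The clause (x5) is unit, so x5 = True.
But (¬x5) is also a unit clause — contradiction.
Either choice for x1 ends in contradiction.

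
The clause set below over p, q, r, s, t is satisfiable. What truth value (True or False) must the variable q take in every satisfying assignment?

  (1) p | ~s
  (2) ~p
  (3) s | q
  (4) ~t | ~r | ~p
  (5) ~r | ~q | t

True

Suppose q = 0.
Unit clause (~p) forces p = 0.
Unit clause (~s) forces s = 0.
But (s) is also a unit clause — contradiction.
So every satisfying assignment has q = True.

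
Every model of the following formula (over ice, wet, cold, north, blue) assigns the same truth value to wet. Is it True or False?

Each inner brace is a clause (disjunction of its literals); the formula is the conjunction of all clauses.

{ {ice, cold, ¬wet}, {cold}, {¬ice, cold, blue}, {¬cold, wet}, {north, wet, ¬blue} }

True

Suppose wet = False.
Unit clause (cold) forces cold = True.
That conflicts with the unit clause (¬cold).
So every satisfying assignment has wet = True.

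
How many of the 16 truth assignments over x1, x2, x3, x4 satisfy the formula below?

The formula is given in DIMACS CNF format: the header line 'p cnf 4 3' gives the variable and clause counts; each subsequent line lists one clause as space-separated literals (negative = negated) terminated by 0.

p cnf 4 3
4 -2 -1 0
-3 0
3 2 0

3

There are 2^4 = 16 truth assignments over (x1, x2, x3, x4).
Check each against the 3 clauses (columns in the order x1, x2, x3, x4):
  F F F F  ✗ fails (x3 ∨ x2)
  F F F T  ✗ fails (x3 ∨ x2)
  F F T F  ✗ fails (¬x3)
  F F T T  ✗ fails (¬x3)
  F T F F  ✓ satisfies all
  F T F T  ✓ satisfies all
  F T T F  ✗ fails (¬x3)
  F T T T  ✗ fails (¬x3)
  T F F F  ✗ fails (x3 ∨ x2)
  T F F T  ✗ fails (x3 ∨ x2)
  T F T F  ✗ fails (¬x3)
  T F T T  ✗ fails (¬x3)
  T T F F  ✗ fails (x4 ∨ ¬x2 ∨ ¬x1)
  T T F T  ✓ satisfies all
  T T T F  ✗ fails (x4 ∨ ¬x2 ∨ ¬x1)
  T T T T  ✗ fails (¬x3)
3 of the 16 rows are models.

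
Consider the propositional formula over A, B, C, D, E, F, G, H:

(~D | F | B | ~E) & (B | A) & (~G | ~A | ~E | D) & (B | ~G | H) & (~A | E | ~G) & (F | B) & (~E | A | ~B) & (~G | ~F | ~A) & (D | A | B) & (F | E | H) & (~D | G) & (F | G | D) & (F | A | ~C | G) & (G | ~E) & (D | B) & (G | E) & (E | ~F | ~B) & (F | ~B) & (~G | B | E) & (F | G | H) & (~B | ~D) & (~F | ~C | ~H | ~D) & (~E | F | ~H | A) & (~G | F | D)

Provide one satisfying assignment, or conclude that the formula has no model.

UNSATISFIABLE

Suppose B = 1.
From the singleton clause (F), F = 1.
From the singleton clause (E), E = 1.
From the singleton clause (A), A = 1.
From the singleton clause (~G), G = 0.
Now (G) is unsatisfied and unit — conflict.
That branch fails; take B = 0 instead.
From the singleton clause (A), A = 1.
From the singleton clause (F), F = 1.
From the singleton clause (~G), G = 0.
From the singleton clause (~D), D = 0.
Now (D) is unsatisfied and unit — conflict.
Either choice for B ends in contradiction.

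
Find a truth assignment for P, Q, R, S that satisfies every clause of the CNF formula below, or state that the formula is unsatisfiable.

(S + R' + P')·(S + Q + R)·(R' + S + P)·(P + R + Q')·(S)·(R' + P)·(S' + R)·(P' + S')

The clause (S) is unit, so S = 1.
The clause (R) is unit, so R = 1.
The clause (P) is unit, so P = 1.
But (P') is also a unit clause — contradiction.

UNSATISFIABLE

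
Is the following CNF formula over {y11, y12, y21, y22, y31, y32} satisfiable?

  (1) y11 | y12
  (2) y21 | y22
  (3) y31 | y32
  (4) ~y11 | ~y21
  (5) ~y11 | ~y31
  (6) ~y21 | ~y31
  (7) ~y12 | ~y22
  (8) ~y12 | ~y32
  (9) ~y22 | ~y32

Branch on y11: set y11 = 1.
Unit clause (~y21) forces y21 = 0.
Unit clause (y22) forces y22 = 1.
Unit clause (~y31) forces y31 = 0.
Unit clause (y32) forces y32 = 1.
But (~y32) is also a unit clause — contradiction.
Backtrack on y11: now try y11 = 0.
Unit clause (y12) forces y12 = 1.
Unit clause (~y22) forces y22 = 0.
Unit clause (y21) forces y21 = 1.
Unit clause (~y31) forces y31 = 0.
Unit clause (y32) forces y32 = 1.
But (~y32) is also a unit clause — contradiction.
Both values of y11 lead to a conflict.
No assignment satisfies every clause.

No, unsatisfiable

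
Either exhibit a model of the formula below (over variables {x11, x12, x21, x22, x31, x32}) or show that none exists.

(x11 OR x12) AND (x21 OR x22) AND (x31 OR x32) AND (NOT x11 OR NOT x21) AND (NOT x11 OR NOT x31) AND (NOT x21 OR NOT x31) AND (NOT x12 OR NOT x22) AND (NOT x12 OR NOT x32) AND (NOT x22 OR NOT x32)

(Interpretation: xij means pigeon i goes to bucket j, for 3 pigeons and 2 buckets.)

Suppose x11 = true.
Unit clause (NOT x21) forces x21 = false.
Unit clause (x22) forces x22 = true.
Unit clause (NOT x31) forces x31 = false.
Unit clause (x32) forces x32 = true.
But (NOT x32) is also a unit clause — contradiction.
So x11 must be the other value — set x11 = false.
Unit clause (x12) forces x12 = true.
Unit clause (NOT x22) forces x22 = false.
Unit clause (x21) forces x21 = true.
Unit clause (NOT x31) forces x31 = false.
Unit clause (x32) forces x32 = true.
But (NOT x32) is also a unit clause — contradiction.
Both values of x11 lead to a conflict.

UNSATISFIABLE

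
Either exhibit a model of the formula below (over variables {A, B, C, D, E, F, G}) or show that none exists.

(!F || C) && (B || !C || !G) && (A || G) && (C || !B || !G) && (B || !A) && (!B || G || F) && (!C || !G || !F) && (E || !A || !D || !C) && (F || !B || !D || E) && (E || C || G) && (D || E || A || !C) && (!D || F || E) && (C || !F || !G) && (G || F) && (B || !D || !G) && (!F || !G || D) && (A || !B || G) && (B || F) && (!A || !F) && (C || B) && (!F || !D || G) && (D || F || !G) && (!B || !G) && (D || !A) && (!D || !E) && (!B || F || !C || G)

UNSATISFIABLE

Case F = false:
(G) alone gives G = true.
(B) alone gives B = true.
But (!B) is also a unit clause — contradiction.
Backtrack on F: now try F = true.
(C) alone gives C = true.
(!G) alone gives G = false.
(A) alone gives A = true.
But (!A) is also a unit clause — contradiction.
Both values of F lead to a conflict.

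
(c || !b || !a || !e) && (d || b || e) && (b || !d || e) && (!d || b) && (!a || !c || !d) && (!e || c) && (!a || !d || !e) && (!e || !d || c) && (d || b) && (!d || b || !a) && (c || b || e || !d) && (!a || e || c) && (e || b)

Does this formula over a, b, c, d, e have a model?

Yes

Branch on d: set d = false.
The clause (b) is unit, so b = true.
Branch on e: set e = false.
Branch on a: set a = false.
All clauses hold; c can take either value.
A satisfying assignment: a: false,  b: true,  c: true,  d: false,  e: false.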